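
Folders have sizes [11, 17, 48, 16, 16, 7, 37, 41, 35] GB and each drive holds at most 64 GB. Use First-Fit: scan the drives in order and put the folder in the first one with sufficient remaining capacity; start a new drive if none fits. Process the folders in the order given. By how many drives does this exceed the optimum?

1

First-Fit: [11,17,16,16] [48,7] [37] [41] [35] → 5 drives.
Total size 228 GB; any packing needs at least ⌈228/64⌉ = 4 drives.
An optimal packing achieves that bound: [48,16] [41,17] [37,16,11] [35,7] → 4 drives.
Excess: 5 − 4 = 1.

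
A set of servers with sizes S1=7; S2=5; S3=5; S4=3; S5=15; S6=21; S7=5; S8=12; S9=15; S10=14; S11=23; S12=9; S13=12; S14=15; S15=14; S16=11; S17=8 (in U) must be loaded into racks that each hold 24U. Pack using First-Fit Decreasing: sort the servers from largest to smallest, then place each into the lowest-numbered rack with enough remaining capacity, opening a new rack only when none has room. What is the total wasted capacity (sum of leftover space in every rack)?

Sorted descending: 23, 21, 15, 15, 15, 14, 14, 12, 12, 11, 9, 8, 7, 5, 5, 5, 3.
rack 1: place 23U, 1U left
rack 2: place 21U, 3U left
rack 3: place 15U, 9U left
rack 4: place 15U, 9U left
rack 5: place 15U, 9U left
rack 6: place 14U, 10U left
rack 7: place 14U, 10U left
rack 8: place 12U, 12U left
rack 8: place 12U, 0U left
rack 9: place 11U, 13U left
rack 3: place 9U, 0U left
rack 4: place 8U, 1U left
rack 5: place 7U, 2U left
rack 6: place 5U, 5U left
rack 6: place 5U, 0U left
rack 7: place 5U, 5U left
rack 2: place 3U, 0U left
9 racks × 24U = 216U; used 194U; unused 22U.

22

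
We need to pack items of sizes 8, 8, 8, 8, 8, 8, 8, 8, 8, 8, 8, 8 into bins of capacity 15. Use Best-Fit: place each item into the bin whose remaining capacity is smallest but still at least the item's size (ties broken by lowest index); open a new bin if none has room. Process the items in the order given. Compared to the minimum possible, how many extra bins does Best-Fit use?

Best-Fit: [8] [8] [8] [8] [8] [8] [8] [8] [8] [8] [8] [8] → 12 bins.
12 items exceed 7.5 (half the capacity), and no two of those can share a bin, so at least 12 bins are needed.
So 12 is already optimal.

0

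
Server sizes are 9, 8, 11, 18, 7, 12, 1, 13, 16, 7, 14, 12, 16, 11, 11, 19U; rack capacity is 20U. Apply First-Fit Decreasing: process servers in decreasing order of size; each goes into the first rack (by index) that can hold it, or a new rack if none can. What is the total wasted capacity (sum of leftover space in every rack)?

35

Sorted descending: 19, 18, 16, 16, 14, 13, 12, 12, 11, 11, 11, 9, 8, 7, 7, 1.
Put 19U in rack 1; 1U remain.
Put 18U in rack 2; 2U remain.
Put 16U in rack 3; 4U remain.
Put 16U in rack 4; 4U remain.
Put 14U in rack 5; 6U remain.
Put 13U in rack 6; 7U remain.
Put 12U in rack 7; 8U remain.
Put 12U in rack 8; 8U remain.
Put 11U in rack 9; 9U remain.
Put 11U in rack 10; 9U remain.
Put 11U in rack 11; 9U remain.
Put 9U in rack 9; 0U remain.
Put 8U in rack 7; 0U remain.
Put 7U in rack 6; 0U remain.
Put 7U in rack 8; 1U remain.
Put 1U in rack 1; 0U remain.
11 racks × 20U = 220U; used 185U; unused 35U.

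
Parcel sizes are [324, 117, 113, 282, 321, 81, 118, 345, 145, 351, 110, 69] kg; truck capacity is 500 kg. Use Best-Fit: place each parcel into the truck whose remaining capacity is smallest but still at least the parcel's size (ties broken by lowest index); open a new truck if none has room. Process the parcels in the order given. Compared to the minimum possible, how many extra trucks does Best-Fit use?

1

Best-Fit: [324,117] [113,282,81] [321,118] [345,145] [351,110] [69] → 6 trucks.
Total size 2376 kg; any packing needs at least ⌈2376/500⌉ = 5 trucks.
An optimal packing achieves that bound: [351,145] [345,118] [324,117] [321,110,69] [282,113,81] → 5 trucks.
Excess: 6 − 5 = 1.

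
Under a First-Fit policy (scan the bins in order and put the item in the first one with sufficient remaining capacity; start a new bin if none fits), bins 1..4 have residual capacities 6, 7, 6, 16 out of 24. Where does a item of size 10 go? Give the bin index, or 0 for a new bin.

4

Bins with room: bin 4 (16).
The first with room is bin 4.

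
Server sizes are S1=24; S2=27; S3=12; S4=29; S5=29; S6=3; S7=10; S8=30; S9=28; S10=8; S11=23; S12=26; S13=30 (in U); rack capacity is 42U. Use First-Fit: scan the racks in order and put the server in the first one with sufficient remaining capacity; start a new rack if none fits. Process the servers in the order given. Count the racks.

9

rack 1: place S1 (24U), 18U left
rack 2: place S2 (27U), 15U left
rack 1: place S3 (12U), 6U left
rack 3: place S4 (29U), 13U left
rack 4: place S5 (29U), 13U left
rack 1: place S6 (3U), 3U left
rack 2: place S7 (10U), 5U left
rack 5: place S8 (30U), 12U left
rack 6: place S9 (28U), 14U left
rack 3: place S10 (8U), 5U left
rack 7: place S11 (23U), 19U left
rack 8: place S12 (26U), 16U left
rack 9: place S13 (30U), 12U left
Final racks: [24,12,3] [27,10] [29,8] [29] [30] [28] [23] [26] [30].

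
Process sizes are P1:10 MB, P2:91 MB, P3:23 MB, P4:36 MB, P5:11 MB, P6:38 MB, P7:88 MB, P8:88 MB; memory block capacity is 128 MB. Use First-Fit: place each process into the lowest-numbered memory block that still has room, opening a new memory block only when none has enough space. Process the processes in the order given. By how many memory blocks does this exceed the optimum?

0

First-Fit: [10,91,23] [36,11,38] [88] [88] → 4 memory blocks.
Total size 385 MB; any packing needs at least ⌈385/128⌉ = 4 memory blocks.
So 4 is already optimal.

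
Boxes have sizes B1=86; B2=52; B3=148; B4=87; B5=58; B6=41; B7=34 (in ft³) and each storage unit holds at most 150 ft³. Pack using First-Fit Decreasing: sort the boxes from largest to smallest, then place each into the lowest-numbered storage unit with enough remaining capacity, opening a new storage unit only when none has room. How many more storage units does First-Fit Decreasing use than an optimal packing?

0

First-Fit Decreasing: [148] [87,58] [86,52] [41,34] → 4 storage units.
Total size 506 ft³; any packing needs at least ⌈506/150⌉ = 4 storage units.
So 4 is already optimal.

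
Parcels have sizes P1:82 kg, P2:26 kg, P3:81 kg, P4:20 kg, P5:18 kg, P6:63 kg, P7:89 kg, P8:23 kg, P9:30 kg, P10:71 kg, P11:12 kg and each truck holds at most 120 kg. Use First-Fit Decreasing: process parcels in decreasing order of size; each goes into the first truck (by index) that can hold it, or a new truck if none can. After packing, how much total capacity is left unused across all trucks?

Sorted descending: 89, 82, 81, 71, 63, 30, 26, 23, 20, 18, 12.
Put 89 kg in truck 1; 31 kg remain.
Put 82 kg in truck 2; 38 kg remain.
Put 81 kg in truck 3; 39 kg remain.
Put 71 kg in truck 4; 49 kg remain.
Put 63 kg in truck 5; 57 kg remain.
Put 30 kg in truck 1; 1 kg remain.
Put 26 kg in truck 2; 12 kg remain.
Put 23 kg in truck 3; 16 kg remain.
Put 20 kg in truck 4; 29 kg remain.
Put 18 kg in truck 4; 11 kg remain.
Put 12 kg in truck 2; 0 kg remain.
5 trucks × 120 kg = 600 kg; used 515 kg; unused 85 kg.

85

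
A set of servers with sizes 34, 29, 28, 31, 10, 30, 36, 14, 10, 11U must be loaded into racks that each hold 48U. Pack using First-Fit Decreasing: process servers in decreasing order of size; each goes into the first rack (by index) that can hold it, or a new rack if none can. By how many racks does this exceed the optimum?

First-Fit Decreasing: [36,11] [34,14] [31,10] [30,10] [29] [28] → 6 racks.
6 servers exceed 24U (half the capacity), and no two of those can share a rack, so at least 6 racks are needed.
So 6 is already optimal.

0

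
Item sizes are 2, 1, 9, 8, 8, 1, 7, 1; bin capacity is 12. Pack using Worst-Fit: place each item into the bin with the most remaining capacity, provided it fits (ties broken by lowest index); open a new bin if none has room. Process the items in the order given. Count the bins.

4 bins

2 → bin 1 (remaining 10)
1 → bin 1 (remaining 9)
9 → bin 1 (remaining 0)
8 → bin 2 (remaining 4)
8 → bin 3 (remaining 4)
1 → bin 2 (remaining 3)
7 → bin 4 (remaining 5)
1 → bin 4 (remaining 4)
Final bins: [2,1,9] [8,1] [8] [7,1].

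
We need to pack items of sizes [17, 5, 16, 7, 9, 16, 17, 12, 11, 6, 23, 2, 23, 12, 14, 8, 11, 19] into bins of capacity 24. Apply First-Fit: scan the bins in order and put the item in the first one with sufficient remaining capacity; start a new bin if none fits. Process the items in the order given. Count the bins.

17 → bin 1 (remaining 7)
5 → bin 1 (remaining 2)
16 → bin 2 (remaining 8)
7 → bin 2 (remaining 1)
9 → bin 3 (remaining 15)
16 → bin 4 (remaining 8)
17 → bin 5 (remaining 7)
12 → bin 3 (remaining 3)
11 → bin 6 (remaining 13)
6 → bin 4 (remaining 2)
23 → bin 7 (remaining 1)
2 → bin 1 (remaining 0)
23 → bin 8 (remaining 1)
12 → bin 6 (remaining 1)
14 → bin 9 (remaining 10)
8 → bin 9 (remaining 2)
11 → bin 10 (remaining 13)
19 → bin 11 (remaining 5)
Final bins: [17,5,2] [16,7] [9,12] [16,6] [17] [11,12] [23] [23] [14,8] [11] [19].

11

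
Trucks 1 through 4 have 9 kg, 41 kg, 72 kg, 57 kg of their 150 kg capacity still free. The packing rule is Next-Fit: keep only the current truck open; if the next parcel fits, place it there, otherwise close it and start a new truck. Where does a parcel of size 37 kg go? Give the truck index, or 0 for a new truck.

4

Next-Fit only looks at truck 4, which has 57 kg free.
37 kg fits there.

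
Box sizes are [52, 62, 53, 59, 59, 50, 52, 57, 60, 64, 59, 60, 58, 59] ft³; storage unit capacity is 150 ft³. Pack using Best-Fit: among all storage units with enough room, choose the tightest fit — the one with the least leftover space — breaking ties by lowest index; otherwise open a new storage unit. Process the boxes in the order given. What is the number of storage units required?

7

Put 52 ft³ in storage unit 1; 98 ft³ remain.
Put 62 ft³ in storage unit 1; 36 ft³ remain.
Put 53 ft³ in storage unit 2; 97 ft³ remain.
Put 59 ft³ in storage unit 2; 38 ft³ remain.
Put 59 ft³ in storage unit 3; 91 ft³ remain.
Put 50 ft³ in storage unit 3; 41 ft³ remain.
Put 52 ft³ in storage unit 4; 98 ft³ remain.
Put 57 ft³ in storage unit 4; 41 ft³ remain.
Put 60 ft³ in storage unit 5; 90 ft³ remain.
Put 64 ft³ in storage unit 5; 26 ft³ remain.
Put 59 ft³ in storage unit 6; 91 ft³ remain.
Put 60 ft³ in storage unit 6; 31 ft³ remain.
Put 58 ft³ in storage unit 7; 92 ft³ remain.
Put 59 ft³ in storage unit 7; 33 ft³ remain.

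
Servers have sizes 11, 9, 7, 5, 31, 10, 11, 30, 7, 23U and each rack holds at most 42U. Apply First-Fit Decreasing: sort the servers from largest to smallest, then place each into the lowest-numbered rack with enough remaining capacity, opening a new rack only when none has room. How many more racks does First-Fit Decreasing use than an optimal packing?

0

First-Fit Decreasing: [31,11] [30,11] [23,10,9] [7,7,5] → 4 racks.
Total size 144U; any packing needs at least ⌈144/42⌉ = 4 racks.
So 4 is already optimal.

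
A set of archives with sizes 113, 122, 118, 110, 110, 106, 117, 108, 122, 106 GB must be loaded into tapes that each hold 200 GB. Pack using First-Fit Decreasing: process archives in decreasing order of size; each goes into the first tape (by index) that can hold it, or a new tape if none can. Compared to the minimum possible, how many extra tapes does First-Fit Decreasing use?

0

First-Fit Decreasing: [122] [122] [118] [117] [113] [110] [110] [108] [106] [106] → 10 tapes.
10 archives exceed 100 GB (half the capacity), and no two of those can share a tape, so at least 10 tapes are needed.
So 10 is already optimal.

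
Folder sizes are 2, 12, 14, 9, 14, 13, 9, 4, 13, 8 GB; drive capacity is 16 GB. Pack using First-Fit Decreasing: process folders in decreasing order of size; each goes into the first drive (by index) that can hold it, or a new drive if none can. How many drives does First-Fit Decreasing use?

Sorted descending: 14, 14, 13, 13, 12, 9, 9, 8, 4, 2.
14 GB → drive 1 (remaining 2 GB)
14 GB → drive 2 (remaining 2 GB)
13 GB → drive 3 (remaining 3 GB)
13 GB → drive 4 (remaining 3 GB)
12 GB → drive 5 (remaining 4 GB)
9 GB → drive 6 (remaining 7 GB)
9 GB → drive 7 (remaining 7 GB)
8 GB → drive 8 (remaining 8 GB)
4 GB → drive 5 (remaining 0 GB)
2 GB → drive 1 (remaining 0 GB)
Final drives: [14,2] [14] [13] [13] [12,4] [9] [9] [8].

8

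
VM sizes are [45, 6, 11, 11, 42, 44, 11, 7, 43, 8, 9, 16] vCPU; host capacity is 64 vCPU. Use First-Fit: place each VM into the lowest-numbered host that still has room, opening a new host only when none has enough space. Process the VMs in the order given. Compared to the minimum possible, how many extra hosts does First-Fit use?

1

First-Fit: [45,6,11] [11,42,11] [44,7,8] [43,9] [16] → 5 hosts.
Total size 253 vCPU; any packing needs at least ⌈253/64⌉ = 4 hosts.
An optimal packing achieves that bound: [45,16] [44,11,9] [43,8,7,6] [42,11,11] → 4 hosts.
Excess: 5 − 4 = 1.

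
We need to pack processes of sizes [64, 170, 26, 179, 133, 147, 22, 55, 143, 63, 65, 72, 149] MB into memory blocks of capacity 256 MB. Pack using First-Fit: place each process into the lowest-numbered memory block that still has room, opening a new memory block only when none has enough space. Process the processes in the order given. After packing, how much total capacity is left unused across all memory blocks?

64 MB → memory block 1 (remaining 192 MB)
170 MB → memory block 1 (remaining 22 MB)
26 MB → memory block 2 (remaining 230 MB)
179 MB → memory block 2 (remaining 51 MB)
133 MB → memory block 3 (remaining 123 MB)
147 MB → memory block 4 (remaining 109 MB)
22 MB → memory block 1 (remaining 0 MB)
55 MB → memory block 3 (remaining 68 MB)
143 MB → memory block 5 (remaining 113 MB)
63 MB → memory block 3 (remaining 5 MB)
65 MB → memory block 4 (remaining 44 MB)
72 MB → memory block 5 (remaining 41 MB)
149 MB → memory block 6 (remaining 107 MB)
6 memory blocks × 256 MB = 1536 MB; used 1288 MB; unused 248 MB.

248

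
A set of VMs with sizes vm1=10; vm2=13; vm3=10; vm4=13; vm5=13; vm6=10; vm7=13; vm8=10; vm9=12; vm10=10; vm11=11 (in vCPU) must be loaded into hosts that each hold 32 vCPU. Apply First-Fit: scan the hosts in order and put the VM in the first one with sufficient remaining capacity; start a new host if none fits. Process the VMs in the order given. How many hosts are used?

vm1 (10 vCPU) → host 1 (remaining 22 vCPU)
vm2 (13 vCPU) → host 1 (remaining 9 vCPU)
vm3 (10 vCPU) → host 2 (remaining 22 vCPU)
vm4 (13 vCPU) → host 2 (remaining 9 vCPU)
vm5 (13 vCPU) → host 3 (remaining 19 vCPU)
vm6 (10 vCPU) → host 3 (remaining 9 vCPU)
vm7 (13 vCPU) → host 4 (remaining 19 vCPU)
vm8 (10 vCPU) → host 4 (remaining 9 vCPU)
vm9 (12 vCPU) → host 5 (remaining 20 vCPU)
vm10 (10 vCPU) → host 5 (remaining 10 vCPU)
vm11 (11 vCPU) → host 6 (remaining 21 vCPU)

6 hosts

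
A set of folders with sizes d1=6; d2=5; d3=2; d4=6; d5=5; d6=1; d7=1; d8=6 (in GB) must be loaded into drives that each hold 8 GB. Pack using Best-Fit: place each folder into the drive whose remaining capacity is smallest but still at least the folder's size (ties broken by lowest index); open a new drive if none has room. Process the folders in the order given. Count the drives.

Put d1 (6 GB) in drive 1; 2 GB remain.
Put d2 (5 GB) in drive 2; 3 GB remain.
Put d3 (2 GB) in drive 1; 0 GB remain.
Put d4 (6 GB) in drive 3; 2 GB remain.
Put d5 (5 GB) in drive 4; 3 GB remain.
Put d6 (1 GB) in drive 3; 1 GB remain.
Put d7 (1 GB) in drive 3; 0 GB remain.
Put d8 (6 GB) in drive 5; 2 GB remain.

5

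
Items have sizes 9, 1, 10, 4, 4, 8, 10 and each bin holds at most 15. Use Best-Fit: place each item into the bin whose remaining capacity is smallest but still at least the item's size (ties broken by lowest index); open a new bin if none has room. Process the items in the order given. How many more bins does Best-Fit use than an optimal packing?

0

Best-Fit: [9,1,4] [10,4] [8] [10] → 4 bins.
Total size 46; any packing needs at least ⌈46/15⌉ = 4 bins.
So 4 is already optimal.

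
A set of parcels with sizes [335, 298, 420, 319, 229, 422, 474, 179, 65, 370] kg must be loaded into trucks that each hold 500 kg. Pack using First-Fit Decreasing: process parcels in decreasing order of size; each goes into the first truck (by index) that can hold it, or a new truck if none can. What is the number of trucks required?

Sorted descending: 474, 422, 420, 370, 335, 319, 298, 229, 179, 65.
Put 474 kg in truck 1; 26 kg remain.
Put 422 kg in truck 2; 78 kg remain.
Put 420 kg in truck 3; 80 kg remain.
Put 370 kg in truck 4; 130 kg remain.
Put 335 kg in truck 5; 165 kg remain.
Put 319 kg in truck 6; 181 kg remain.
Put 298 kg in truck 7; 202 kg remain.
Put 229 kg in truck 8; 271 kg remain.
Put 179 kg in truck 6; 2 kg remain.
Put 65 kg in truck 2; 13 kg remain.

8 trucks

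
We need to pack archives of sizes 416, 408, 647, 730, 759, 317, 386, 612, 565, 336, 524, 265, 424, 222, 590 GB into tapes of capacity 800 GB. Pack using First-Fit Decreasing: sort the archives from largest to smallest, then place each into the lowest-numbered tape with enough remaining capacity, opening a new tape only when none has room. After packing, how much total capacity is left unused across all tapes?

799

Sorted descending: 759, 730, 647, 612, 590, 565, 524, 424, 416, 408, 386, 336, 317, 265, 222.
Put 759 GB in tape 1; 41 GB remain.
Put 730 GB in tape 2; 70 GB remain.
Put 647 GB in tape 3; 153 GB remain.
Put 612 GB in tape 4; 188 GB remain.
Put 590 GB in tape 5; 210 GB remain.
Put 565 GB in tape 6; 235 GB remain.
Put 524 GB in tape 7; 276 GB remain.
Put 424 GB in tape 8; 376 GB remain.
Put 416 GB in tape 9; 384 GB remain.
Put 408 GB in tape 10; 392 GB remain.
Put 386 GB in tape 10; 6 GB remain.
Put 336 GB in tape 8; 40 GB remain.
Put 317 GB in tape 9; 67 GB remain.
Put 265 GB in tape 7; 11 GB remain.
Put 222 GB in tape 6; 13 GB remain.
10 tapes × 800 GB = 8000 GB; used 7201 GB; unused 799 GB.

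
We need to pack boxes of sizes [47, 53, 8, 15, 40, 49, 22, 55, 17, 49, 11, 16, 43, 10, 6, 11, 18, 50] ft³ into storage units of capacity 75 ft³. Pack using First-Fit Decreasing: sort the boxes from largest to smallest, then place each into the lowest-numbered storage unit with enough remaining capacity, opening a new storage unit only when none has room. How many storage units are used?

Sorted descending: 55, 53, 50, 49, 49, 47, 43, 40, 22, 18, 17, 16, 15, 11, 11, 10, 8, 6.
55 ft³ → storage unit 1 (remaining 20 ft³)
53 ft³ → storage unit 2 (remaining 22 ft³)
50 ft³ → storage unit 3 (remaining 25 ft³)
49 ft³ → storage unit 4 (remaining 26 ft³)
49 ft³ → storage unit 5 (remaining 26 ft³)
47 ft³ → storage unit 6 (remaining 28 ft³)
43 ft³ → storage unit 7 (remaining 32 ft³)
40 ft³ → storage unit 8 (remaining 35 ft³)
22 ft³ → storage unit 2 (remaining 0 ft³)
18 ft³ → storage unit 1 (remaining 2 ft³)
17 ft³ → storage unit 3 (remaining 8 ft³)
16 ft³ → storage unit 4 (remaining 10 ft³)
15 ft³ → storage unit 5 (remaining 11 ft³)
11 ft³ → storage unit 5 (remaining 0 ft³)
11 ft³ → storage unit 6 (remaining 17 ft³)
10 ft³ → storage unit 4 (remaining 0 ft³)
8 ft³ → storage unit 3 (remaining 0 ft³)
6 ft³ → storage unit 6 (remaining 11 ft³)

8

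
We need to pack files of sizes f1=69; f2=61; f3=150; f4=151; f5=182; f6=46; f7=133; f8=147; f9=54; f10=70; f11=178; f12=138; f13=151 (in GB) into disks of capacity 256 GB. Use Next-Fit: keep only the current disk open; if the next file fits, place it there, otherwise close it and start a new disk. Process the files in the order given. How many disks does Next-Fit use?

9

f1 (69 GB) → disk 1 (remaining 187 GB)
f2 (61 GB) → disk 1 (remaining 126 GB)
f3 (150 GB) → disk 2 (remaining 106 GB)
f4 (151 GB) → disk 3 (remaining 105 GB)
f5 (182 GB) → disk 4 (remaining 74 GB)
f6 (46 GB) → disk 4 (remaining 28 GB)
f7 (133 GB) → disk 5 (remaining 123 GB)
f8 (147 GB) → disk 6 (remaining 109 GB)
f9 (54 GB) → disk 6 (remaining 55 GB)
f10 (70 GB) → disk 7 (remaining 186 GB)
f11 (178 GB) → disk 7 (remaining 8 GB)
f12 (138 GB) → disk 8 (remaining 118 GB)
f13 (151 GB) → disk 9 (remaining 105 GB)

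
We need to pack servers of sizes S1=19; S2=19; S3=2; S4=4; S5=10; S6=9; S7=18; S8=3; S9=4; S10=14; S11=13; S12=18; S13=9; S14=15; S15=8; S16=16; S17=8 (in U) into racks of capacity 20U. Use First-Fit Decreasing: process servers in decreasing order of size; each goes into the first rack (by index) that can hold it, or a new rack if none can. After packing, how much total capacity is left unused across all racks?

31

Sorted descending: 19, 19, 18, 18, 16, 15, 14, 13, 10, 9, 9, 8, 8, 4, 4, 3, 2.
rack 1: place 19U, 1U left
rack 2: place 19U, 1U left
rack 3: place 18U, 2U left
rack 4: place 18U, 2U left
rack 5: place 16U, 4U left
rack 6: place 15U, 5U left
rack 7: place 14U, 6U left
rack 8: place 13U, 7U left
rack 9: place 10U, 10U left
rack 9: place 9U, 1U left
rack 10: place 9U, 11U left
rack 10: place 8U, 3U left
rack 11: place 8U, 12U left
rack 5: place 4U, 0U left
rack 6: place 4U, 1U left
rack 7: place 3U, 3U left
rack 3: place 2U, 0U left
11 racks × 20U = 220U; used 189U; unused 31U.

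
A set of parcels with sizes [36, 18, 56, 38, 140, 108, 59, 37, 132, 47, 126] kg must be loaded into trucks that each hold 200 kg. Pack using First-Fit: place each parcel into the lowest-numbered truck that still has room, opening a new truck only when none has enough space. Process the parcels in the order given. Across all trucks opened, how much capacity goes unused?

203

36 kg → truck 1 (remaining 164 kg)
18 kg → truck 1 (remaining 146 kg)
56 kg → truck 1 (remaining 90 kg)
38 kg → truck 1 (remaining 52 kg)
140 kg → truck 2 (remaining 60 kg)
108 kg → truck 3 (remaining 92 kg)
59 kg → truck 2 (remaining 1 kg)
37 kg → truck 1 (remaining 15 kg)
132 kg → truck 4 (remaining 68 kg)
47 kg → truck 3 (remaining 45 kg)
126 kg → truck 5 (remaining 74 kg)
5 trucks × 200 kg = 1000 kg; used 797 kg; unused 203 kg.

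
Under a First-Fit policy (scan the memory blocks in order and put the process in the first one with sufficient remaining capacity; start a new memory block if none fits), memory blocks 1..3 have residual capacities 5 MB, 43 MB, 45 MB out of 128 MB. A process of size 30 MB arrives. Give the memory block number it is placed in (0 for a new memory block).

Memory blocks with room: memory block 2 (43 MB), memory block 3 (45 MB).
The first with room is memory block 2.

2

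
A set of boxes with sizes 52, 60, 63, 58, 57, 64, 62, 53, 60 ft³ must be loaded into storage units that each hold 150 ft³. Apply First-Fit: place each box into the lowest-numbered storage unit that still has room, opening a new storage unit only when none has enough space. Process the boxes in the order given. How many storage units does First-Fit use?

Put 52 ft³ in storage unit 1; 98 ft³ remain.
Put 60 ft³ in storage unit 1; 38 ft³ remain.
Put 63 ft³ in storage unit 2; 87 ft³ remain.
Put 58 ft³ in storage unit 2; 29 ft³ remain.
Put 57 ft³ in storage unit 3; 93 ft³ remain.
Put 64 ft³ in storage unit 3; 29 ft³ remain.
Put 62 ft³ in storage unit 4; 88 ft³ remain.
Put 53 ft³ in storage unit 4; 35 ft³ remain.
Put 60 ft³ in storage unit 5; 90 ft³ remain.
Final storage units: [52,60] [63,58] [57,64] [62,53] [60].

5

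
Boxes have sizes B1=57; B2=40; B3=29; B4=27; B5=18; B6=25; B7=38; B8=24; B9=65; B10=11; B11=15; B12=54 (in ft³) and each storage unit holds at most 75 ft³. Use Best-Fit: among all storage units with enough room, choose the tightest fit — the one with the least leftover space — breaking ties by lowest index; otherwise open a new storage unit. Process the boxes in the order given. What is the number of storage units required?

6

B1 (57 ft³) → storage unit 1 (remaining 18 ft³)
B2 (40 ft³) → storage unit 2 (remaining 35 ft³)
B3 (29 ft³) → storage unit 2 (remaining 6 ft³)
B4 (27 ft³) → storage unit 3 (remaining 48 ft³)
B5 (18 ft³) → storage unit 1 (remaining 0 ft³)
B6 (25 ft³) → storage unit 3 (remaining 23 ft³)
B7 (38 ft³) → storage unit 4 (remaining 37 ft³)
B8 (24 ft³) → storage unit 4 (remaining 13 ft³)
B9 (65 ft³) → storage unit 5 (remaining 10 ft³)
B10 (11 ft³) → storage unit 4 (remaining 2 ft³)
B11 (15 ft³) → storage unit 3 (remaining 8 ft³)
B12 (54 ft³) → storage unit 6 (remaining 21 ft³)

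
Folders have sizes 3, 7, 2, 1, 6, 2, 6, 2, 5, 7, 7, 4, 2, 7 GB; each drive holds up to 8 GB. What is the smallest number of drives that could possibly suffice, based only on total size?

Total size = 3 + 7 + 2 + 1 + 6 + 2 + 6 + 2 + 5 + 7 + 7 + 4 + 2 + 7 = 61 GB.
⌈61 / 8⌉ = 8.

8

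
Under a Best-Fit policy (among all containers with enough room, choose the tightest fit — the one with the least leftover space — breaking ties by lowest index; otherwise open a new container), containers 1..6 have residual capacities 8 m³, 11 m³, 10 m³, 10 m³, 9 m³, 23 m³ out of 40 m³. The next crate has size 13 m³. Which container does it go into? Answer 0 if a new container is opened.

6

Containers with room: container 6 (23 m³).
Tightest fit is container 6 with 23 m³ free.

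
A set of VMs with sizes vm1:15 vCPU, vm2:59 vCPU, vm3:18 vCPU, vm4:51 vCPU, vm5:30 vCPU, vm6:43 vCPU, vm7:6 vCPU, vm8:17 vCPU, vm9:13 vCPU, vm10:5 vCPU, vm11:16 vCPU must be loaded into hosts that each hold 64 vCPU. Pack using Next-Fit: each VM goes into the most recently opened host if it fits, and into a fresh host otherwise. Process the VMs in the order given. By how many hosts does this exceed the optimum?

2

Next-Fit: [15] [59] [18] [51] [30] [43,6] [17,13,5,16] → 7 hosts.
Total size 273 vCPU; any packing needs at least ⌈273/64⌉ = 5 hosts.
An optimal packing achieves that bound: [59,5] [51,13] [43,18] [30,17,16] [15,6] → 5 hosts.
Excess: 7 − 5 = 2.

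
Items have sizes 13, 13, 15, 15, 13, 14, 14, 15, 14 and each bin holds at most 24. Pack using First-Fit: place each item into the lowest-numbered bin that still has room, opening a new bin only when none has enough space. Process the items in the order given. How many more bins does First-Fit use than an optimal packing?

First-Fit: [13] [13] [15] [15] [13] [14] [14] [15] [14] → 9 bins.
9 items exceed 12 (half the capacity), and no two of those can share a bin, so at least 9 bins are needed.
So 9 is already optimal.

0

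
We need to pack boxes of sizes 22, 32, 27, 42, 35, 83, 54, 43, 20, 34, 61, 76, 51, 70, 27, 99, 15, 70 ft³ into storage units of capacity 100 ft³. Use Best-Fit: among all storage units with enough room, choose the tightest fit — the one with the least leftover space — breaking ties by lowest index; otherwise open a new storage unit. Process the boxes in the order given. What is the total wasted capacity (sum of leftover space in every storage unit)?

22 ft³ → storage unit 1 (remaining 78 ft³)
32 ft³ → storage unit 1 (remaining 46 ft³)
27 ft³ → storage unit 1 (remaining 19 ft³)
42 ft³ → storage unit 2 (remaining 58 ft³)
35 ft³ → storage unit 2 (remaining 23 ft³)
83 ft³ → storage unit 3 (remaining 17 ft³)
54 ft³ → storage unit 4 (remaining 46 ft³)
43 ft³ → storage unit 4 (remaining 3 ft³)
20 ft³ → storage unit 2 (remaining 3 ft³)
34 ft³ → storage unit 5 (remaining 66 ft³)
61 ft³ → storage unit 5 (remaining 5 ft³)
76 ft³ → storage unit 6 (remaining 24 ft³)
51 ft³ → storage unit 7 (remaining 49 ft³)
70 ft³ → storage unit 8 (remaining 30 ft³)
27 ft³ → storage unit 8 (remaining 3 ft³)
99 ft³ → storage unit 9 (remaining 1 ft³)
15 ft³ → storage unit 3 (remaining 2 ft³)
70 ft³ → storage unit 10 (remaining 30 ft³)
10 storage units × 100 ft³ = 1000 ft³; used 861 ft³; unused 139 ft³.

139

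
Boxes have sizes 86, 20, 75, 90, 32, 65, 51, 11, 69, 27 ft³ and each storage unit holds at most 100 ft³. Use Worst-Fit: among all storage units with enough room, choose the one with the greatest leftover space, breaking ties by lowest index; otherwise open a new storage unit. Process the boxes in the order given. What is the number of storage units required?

86 ft³ → storage unit 1 (remaining 14 ft³)
20 ft³ → storage unit 2 (remaining 80 ft³)
75 ft³ → storage unit 2 (remaining 5 ft³)
90 ft³ → storage unit 3 (remaining 10 ft³)
32 ft³ → storage unit 4 (remaining 68 ft³)
65 ft³ → storage unit 4 (remaining 3 ft³)
51 ft³ → storage unit 5 (remaining 49 ft³)
11 ft³ → storage unit 5 (remaining 38 ft³)
69 ft³ → storage unit 6 (remaining 31 ft³)
27 ft³ → storage unit 5 (remaining 11 ft³)
Final storage units: [86] [20,75] [90] [32,65] [51,11,27] [69].

6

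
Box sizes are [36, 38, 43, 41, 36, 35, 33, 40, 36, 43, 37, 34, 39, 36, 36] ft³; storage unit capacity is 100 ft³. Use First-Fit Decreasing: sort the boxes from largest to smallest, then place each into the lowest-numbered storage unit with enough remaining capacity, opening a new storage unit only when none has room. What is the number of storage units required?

8

Sorted descending: 43, 43, 41, 40, 39, 38, 37, 36, 36, 36, 36, 36, 35, 34, 33.
43 ft³ → storage unit 1 (remaining 57 ft³)
43 ft³ → storage unit 1 (remaining 14 ft³)
41 ft³ → storage unit 2 (remaining 59 ft³)
40 ft³ → storage unit 2 (remaining 19 ft³)
39 ft³ → storage unit 3 (remaining 61 ft³)
38 ft³ → storage unit 3 (remaining 23 ft³)
37 ft³ → storage unit 4 (remaining 63 ft³)
36 ft³ → storage unit 4 (remaining 27 ft³)
36 ft³ → storage unit 5 (remaining 64 ft³)
36 ft³ → storage unit 5 (remaining 28 ft³)
36 ft³ → storage unit 6 (remaining 64 ft³)
36 ft³ → storage unit 6 (remaining 28 ft³)
35 ft³ → storage unit 7 (remaining 65 ft³)
34 ft³ → storage unit 7 (remaining 31 ft³)
33 ft³ → storage unit 8 (remaining 67 ft³)
Final storage units: [43,43] [41,40] [39,38] [37,36] [36,36] [36,36] [35,34] [33].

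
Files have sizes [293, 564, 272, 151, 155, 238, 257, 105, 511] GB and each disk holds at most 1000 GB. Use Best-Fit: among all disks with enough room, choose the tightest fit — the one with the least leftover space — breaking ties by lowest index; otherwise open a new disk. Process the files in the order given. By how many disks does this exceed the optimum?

0

Best-Fit: [293,564,105] [272,151,155,238] [257,511] → 3 disks.
Total size 2546 GB; any packing needs at least ⌈2546/1000⌉ = 3 disks.
So 3 is already optimal.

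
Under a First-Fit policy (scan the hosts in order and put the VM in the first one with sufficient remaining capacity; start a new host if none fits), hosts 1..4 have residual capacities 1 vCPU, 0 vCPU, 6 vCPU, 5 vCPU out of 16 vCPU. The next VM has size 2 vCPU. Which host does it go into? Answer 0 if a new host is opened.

Hosts with room: host 3 (6 vCPU), host 4 (5 vCPU).
The first with room is host 3.

3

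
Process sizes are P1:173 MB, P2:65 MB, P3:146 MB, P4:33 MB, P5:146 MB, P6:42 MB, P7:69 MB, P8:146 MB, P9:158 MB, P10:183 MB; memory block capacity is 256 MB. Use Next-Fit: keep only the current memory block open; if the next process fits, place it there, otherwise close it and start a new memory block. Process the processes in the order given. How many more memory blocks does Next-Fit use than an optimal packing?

0

Next-Fit: [173,65] [146,33] [146,42] [69,146] [158] [183] → 6 memory blocks.
6 processes exceed 128 MB (half the capacity), and no two of those can share a memory block, so at least 6 memory blocks are needed.
So 6 is already optimal.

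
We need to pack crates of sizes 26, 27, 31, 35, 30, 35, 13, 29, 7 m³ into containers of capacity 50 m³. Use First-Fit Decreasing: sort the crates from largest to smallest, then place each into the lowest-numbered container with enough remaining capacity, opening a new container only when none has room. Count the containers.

Sorted descending: 35, 35, 31, 30, 29, 27, 26, 13, 7.
35 m³ → container 1 (remaining 15 m³)
35 m³ → container 2 (remaining 15 m³)
31 m³ → container 3 (remaining 19 m³)
30 m³ → container 4 (remaining 20 m³)
29 m³ → container 5 (remaining 21 m³)
27 m³ → container 6 (remaining 23 m³)
26 m³ → container 7 (remaining 24 m³)
13 m³ → container 1 (remaining 2 m³)
7 m³ → container 2 (remaining 8 m³)

7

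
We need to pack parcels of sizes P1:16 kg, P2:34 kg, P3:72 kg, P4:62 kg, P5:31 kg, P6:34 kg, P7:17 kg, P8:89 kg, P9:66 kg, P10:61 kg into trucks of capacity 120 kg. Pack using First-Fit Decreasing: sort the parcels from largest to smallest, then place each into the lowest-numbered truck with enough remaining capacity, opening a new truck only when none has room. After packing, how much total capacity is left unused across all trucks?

118

Sorted descending: 89, 72, 66, 62, 61, 34, 34, 31, 17, 16.
truck 1: place 89 kg, 31 kg left
truck 2: place 72 kg, 48 kg left
truck 3: place 66 kg, 54 kg left
truck 4: place 62 kg, 58 kg left
truck 5: place 61 kg, 59 kg left
truck 2: place 34 kg, 14 kg left
truck 3: place 34 kg, 20 kg left
truck 1: place 31 kg, 0 kg left
truck 3: place 17 kg, 3 kg left
truck 4: place 16 kg, 42 kg left
5 trucks × 120 kg = 600 kg; used 482 kg; unused 118 kg.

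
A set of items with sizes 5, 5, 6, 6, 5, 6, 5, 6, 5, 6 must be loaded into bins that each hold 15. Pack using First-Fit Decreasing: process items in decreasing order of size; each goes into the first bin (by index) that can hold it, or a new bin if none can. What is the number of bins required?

Sorted descending: 6, 6, 6, 6, 6, 5, 5, 5, 5, 5.
bin 1: place 6, 9 left
bin 1: place 6, 3 left
bin 2: place 6, 9 left
bin 2: place 6, 3 left
bin 3: place 6, 9 left
bin 3: place 5, 4 left
bin 4: place 5, 10 left
bin 4: place 5, 5 left
bin 4: place 5, 0 left
bin 5: place 5, 10 left
Final bins: [6,6] [6,6] [6,5] [5,5,5] [5].

5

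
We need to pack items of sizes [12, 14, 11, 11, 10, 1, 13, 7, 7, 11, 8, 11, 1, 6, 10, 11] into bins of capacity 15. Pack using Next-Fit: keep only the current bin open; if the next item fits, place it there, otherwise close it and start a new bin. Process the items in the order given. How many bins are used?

bin 1: place 12, 3 left
bin 2: place 14, 1 left
bin 3: place 11, 4 left
bin 4: place 11, 4 left
bin 5: place 10, 5 left
bin 5: place 1, 4 left
bin 6: place 13, 2 left
bin 7: place 7, 8 left
bin 7: place 7, 1 left
bin 8: place 11, 4 left
bin 9: place 8, 7 left
bin 10: place 11, 4 left
bin 10: place 1, 3 left
bin 11: place 6, 9 left
bin 12: place 10, 5 left
bin 13: place 11, 4 left

13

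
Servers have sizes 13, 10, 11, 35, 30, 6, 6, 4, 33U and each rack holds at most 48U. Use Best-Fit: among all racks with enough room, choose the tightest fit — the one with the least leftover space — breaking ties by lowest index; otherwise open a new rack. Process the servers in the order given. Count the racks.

Put 13U in rack 1; 35U remain.
Put 10U in rack 1; 25U remain.
Put 11U in rack 1; 14U remain.
Put 35U in rack 2; 13U remain.
Put 30U in rack 3; 18U remain.
Put 6U in rack 2; 7U remain.
Put 6U in rack 2; 1U remain.
Put 4U in rack 1; 10U remain.
Put 33U in rack 4; 15U remain.
Final racks: [13,10,11,4] [35,6,6] [30] [33].

4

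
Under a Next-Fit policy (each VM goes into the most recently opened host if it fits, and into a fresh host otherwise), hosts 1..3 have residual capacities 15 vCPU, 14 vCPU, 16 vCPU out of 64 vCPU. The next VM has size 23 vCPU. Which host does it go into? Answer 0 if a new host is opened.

0

Next-Fit only looks at host 3, which has 16 vCPU free.
23 vCPU does not fit, so a new host is opened.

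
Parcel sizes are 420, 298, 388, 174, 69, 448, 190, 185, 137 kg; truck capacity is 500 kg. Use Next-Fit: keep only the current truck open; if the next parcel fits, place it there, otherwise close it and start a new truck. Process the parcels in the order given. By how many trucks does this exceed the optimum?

Next-Fit: [420] [298] [388] [174,69] [448] [190,185] [137] → 7 trucks.
Total size 2309 kg; any packing needs at least ⌈2309/500⌉ = 5 trucks.
An optimal packing achieves that bound: [448] [420,69] [388] [298,190] [185,174,137] → 5 trucks.
Excess: 7 − 5 = 2.

2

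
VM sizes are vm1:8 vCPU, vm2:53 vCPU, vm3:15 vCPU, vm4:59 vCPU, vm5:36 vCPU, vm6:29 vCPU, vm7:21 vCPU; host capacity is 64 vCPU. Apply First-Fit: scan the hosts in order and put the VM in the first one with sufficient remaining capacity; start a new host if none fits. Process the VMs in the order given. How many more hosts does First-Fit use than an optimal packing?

0

First-Fit: [8,53] [15,36] [59] [29,21] → 4 hosts.
Total size 221 vCPU; any packing needs at least ⌈221/64⌉ = 4 hosts.
So 4 is already optimal.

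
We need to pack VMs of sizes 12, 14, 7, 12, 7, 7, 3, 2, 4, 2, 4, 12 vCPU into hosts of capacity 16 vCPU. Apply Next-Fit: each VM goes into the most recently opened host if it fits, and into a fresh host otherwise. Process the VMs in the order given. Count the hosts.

7 hosts

Put 12 vCPU in host 1; 4 vCPU remain.
Put 14 vCPU in host 2; 2 vCPU remain.
Put 7 vCPU in host 3; 9 vCPU remain.
Put 12 vCPU in host 4; 4 vCPU remain.
Put 7 vCPU in host 5; 9 vCPU remain.
Put 7 vCPU in host 5; 2 vCPU remain.
Put 3 vCPU in host 6; 13 vCPU remain.
Put 2 vCPU in host 6; 11 vCPU remain.
Put 4 vCPU in host 6; 7 vCPU remain.
Put 2 vCPU in host 6; 5 vCPU remain.
Put 4 vCPU in host 6; 1 vCPU remain.
Put 12 vCPU in host 7; 4 vCPU remain.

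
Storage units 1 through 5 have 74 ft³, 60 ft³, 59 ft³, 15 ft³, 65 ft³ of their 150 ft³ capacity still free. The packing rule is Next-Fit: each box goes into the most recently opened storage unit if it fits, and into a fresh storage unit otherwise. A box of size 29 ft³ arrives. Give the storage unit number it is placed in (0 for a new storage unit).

Next-Fit only looks at storage unit 5, which has 65 ft³ free.
29 ft³ fits there.

5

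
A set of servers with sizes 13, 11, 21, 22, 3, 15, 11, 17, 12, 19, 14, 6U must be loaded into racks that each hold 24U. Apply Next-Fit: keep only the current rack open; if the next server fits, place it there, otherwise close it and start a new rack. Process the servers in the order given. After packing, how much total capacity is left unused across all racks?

13U → rack 1 (remaining 11U)
11U → rack 1 (remaining 0U)
21U → rack 2 (remaining 3U)
22U → rack 3 (remaining 2U)
3U → rack 4 (remaining 21U)
15U → rack 4 (remaining 6U)
11U → rack 5 (remaining 13U)
17U → rack 6 (remaining 7U)
12U → rack 7 (remaining 12U)
19U → rack 8 (remaining 5U)
14U → rack 9 (remaining 10U)
6U → rack 9 (remaining 4U)
9 racks × 24U = 216U; used 164U; unused 52U.

52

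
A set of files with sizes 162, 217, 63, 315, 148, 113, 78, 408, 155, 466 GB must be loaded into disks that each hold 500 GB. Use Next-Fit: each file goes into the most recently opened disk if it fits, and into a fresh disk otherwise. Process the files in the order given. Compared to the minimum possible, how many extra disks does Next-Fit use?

1

Next-Fit: [162,217,63] [315,148] [113,78] [408] [155] [466] → 6 disks.
Total size 2125 GB; any packing needs at least ⌈2125/500⌉ = 5 disks.
An optimal packing achieves that bound: [466] [408,78] [315,162] [217,155,113] [148,63] → 5 disks.
Excess: 6 − 5 = 1.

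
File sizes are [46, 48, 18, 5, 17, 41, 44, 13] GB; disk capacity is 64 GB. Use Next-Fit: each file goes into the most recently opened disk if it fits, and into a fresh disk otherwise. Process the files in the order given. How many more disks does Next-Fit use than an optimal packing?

Next-Fit: [46] [48] [18,5,17] [41] [44,13] → 5 disks.
Total size 232 GB; any packing needs at least ⌈232/64⌉ = 4 disks.
An optimal packing achieves that bound: [48,13] [46,18] [44,17] [41,5] → 4 disks.
Excess: 5 − 4 = 1.

1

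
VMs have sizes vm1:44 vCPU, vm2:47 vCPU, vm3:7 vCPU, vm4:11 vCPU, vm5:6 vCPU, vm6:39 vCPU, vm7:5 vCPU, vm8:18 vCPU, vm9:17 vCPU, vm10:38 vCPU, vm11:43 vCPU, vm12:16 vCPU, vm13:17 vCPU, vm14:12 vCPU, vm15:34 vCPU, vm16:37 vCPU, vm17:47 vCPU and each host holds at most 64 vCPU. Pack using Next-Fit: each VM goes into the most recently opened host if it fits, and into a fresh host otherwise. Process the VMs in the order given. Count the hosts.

host 1: place vm1 (44 vCPU), 20 vCPU left
host 2: place vm2 (47 vCPU), 17 vCPU left
host 2: place vm3 (7 vCPU), 10 vCPU left
host 3: place vm4 (11 vCPU), 53 vCPU left
host 3: place vm5 (6 vCPU), 47 vCPU left
host 3: place vm6 (39 vCPU), 8 vCPU left
host 3: place vm7 (5 vCPU), 3 vCPU left
host 4: place vm8 (18 vCPU), 46 vCPU left
host 4: place vm9 (17 vCPU), 29 vCPU left
host 5: place vm10 (38 vCPU), 26 vCPU left
host 6: place vm11 (43 vCPU), 21 vCPU left
host 6: place vm12 (16 vCPU), 5 vCPU left
host 7: place vm13 (17 vCPU), 47 vCPU left
host 7: place vm14 (12 vCPU), 35 vCPU left
host 7: place vm15 (34 vCPU), 1 vCPU left
host 8: place vm16 (37 vCPU), 27 vCPU left
host 9: place vm17 (47 vCPU), 17 vCPU left
Final hosts: [44] [47,7] [11,6,39,5] [18,17] [38] [43,16] [17,12,34] [37] [47].

9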